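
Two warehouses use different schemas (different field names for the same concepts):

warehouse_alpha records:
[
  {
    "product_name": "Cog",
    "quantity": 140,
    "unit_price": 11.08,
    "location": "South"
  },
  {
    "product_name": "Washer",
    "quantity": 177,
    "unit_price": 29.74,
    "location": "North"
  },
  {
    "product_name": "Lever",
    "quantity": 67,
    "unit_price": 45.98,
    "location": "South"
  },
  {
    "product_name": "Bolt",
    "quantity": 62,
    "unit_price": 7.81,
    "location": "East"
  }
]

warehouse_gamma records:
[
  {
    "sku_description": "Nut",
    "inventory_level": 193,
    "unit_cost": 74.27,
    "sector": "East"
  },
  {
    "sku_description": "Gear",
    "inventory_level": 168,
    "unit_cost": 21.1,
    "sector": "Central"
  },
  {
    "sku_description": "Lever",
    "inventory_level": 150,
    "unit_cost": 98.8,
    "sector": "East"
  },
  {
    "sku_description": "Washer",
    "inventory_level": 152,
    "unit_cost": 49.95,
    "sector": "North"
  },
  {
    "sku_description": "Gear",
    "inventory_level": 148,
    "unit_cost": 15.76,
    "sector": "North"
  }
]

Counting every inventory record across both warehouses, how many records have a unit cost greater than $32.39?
4

Schema mapping: "unit_price" (warehouse_alpha) = "unit_cost" (warehouse_gamma) = unit cost

Records > $32.39 in warehouse_alpha: 1
Records > $32.39 in warehouse_gamma: 3

Total count: 1 + 3 = 4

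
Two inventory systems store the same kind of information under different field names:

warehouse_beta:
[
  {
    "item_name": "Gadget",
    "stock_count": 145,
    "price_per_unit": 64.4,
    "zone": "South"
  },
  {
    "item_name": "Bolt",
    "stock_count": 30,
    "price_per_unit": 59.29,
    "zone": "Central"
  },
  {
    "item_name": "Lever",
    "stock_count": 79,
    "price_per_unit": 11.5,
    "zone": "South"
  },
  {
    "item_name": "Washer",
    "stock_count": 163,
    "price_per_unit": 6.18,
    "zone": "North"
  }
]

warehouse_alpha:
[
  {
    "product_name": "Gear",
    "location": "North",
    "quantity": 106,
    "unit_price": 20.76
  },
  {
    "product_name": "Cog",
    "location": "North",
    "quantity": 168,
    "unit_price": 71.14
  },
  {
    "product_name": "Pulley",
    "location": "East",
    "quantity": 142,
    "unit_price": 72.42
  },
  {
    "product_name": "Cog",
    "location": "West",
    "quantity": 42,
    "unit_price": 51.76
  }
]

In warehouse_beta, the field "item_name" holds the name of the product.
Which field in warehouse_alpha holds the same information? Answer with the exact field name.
product_name

In warehouse_beta, "item_name" holds the name of the product.
The fields in warehouse_alpha are: "product_name", "location", "quantity", "unit_price".
"product_name" is the match: the name refers to the same concept and its values are product-name strings (e.g. 'Cog', 'Gear').
The other fields ("location", "quantity", "unit_price") hold different kinds of data.

So "item_name" in warehouse_beta corresponds to "product_name" in warehouse_alpha.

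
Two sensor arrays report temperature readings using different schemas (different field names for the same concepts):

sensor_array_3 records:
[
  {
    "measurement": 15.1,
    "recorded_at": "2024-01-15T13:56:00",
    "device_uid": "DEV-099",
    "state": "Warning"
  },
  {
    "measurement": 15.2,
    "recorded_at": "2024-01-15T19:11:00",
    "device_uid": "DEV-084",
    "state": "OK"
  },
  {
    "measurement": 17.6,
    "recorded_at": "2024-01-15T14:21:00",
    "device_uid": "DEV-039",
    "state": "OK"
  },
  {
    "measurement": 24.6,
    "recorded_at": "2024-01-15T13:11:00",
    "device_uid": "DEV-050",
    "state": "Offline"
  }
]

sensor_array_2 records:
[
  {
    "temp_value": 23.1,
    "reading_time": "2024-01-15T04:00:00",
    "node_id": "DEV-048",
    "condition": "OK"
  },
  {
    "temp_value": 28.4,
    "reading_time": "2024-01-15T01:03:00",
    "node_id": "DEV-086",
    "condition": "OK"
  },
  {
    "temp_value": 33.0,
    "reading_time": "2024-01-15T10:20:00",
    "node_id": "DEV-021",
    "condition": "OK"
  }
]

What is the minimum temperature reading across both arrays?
15.1

Schema mapping: "measurement" (sensor_array_3) = "temp_value" (sensor_array_2) = temperature reading

Minimum in sensor_array_3: 15.1
Minimum in sensor_array_2: 23.1

Overall minimum: min(15.1, 23.1) = 15.1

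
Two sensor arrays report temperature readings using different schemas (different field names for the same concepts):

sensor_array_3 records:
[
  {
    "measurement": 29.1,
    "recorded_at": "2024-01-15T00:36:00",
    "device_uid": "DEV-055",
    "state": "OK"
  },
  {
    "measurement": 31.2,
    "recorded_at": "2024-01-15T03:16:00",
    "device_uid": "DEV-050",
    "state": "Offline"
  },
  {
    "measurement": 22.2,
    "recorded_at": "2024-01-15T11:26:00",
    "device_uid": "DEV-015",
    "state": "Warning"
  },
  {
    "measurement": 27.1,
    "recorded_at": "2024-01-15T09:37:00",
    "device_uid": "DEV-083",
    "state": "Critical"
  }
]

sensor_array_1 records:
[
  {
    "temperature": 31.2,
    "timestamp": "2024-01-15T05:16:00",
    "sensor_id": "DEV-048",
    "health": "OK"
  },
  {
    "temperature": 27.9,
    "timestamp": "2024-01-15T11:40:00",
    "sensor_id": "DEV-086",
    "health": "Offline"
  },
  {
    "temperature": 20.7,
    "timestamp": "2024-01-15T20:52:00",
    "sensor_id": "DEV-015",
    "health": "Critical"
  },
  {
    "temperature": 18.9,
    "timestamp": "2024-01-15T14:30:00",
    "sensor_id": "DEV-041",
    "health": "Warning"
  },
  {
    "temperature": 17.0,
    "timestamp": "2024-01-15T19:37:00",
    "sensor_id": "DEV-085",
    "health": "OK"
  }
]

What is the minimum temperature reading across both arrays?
17.0

Schema mapping: "measurement" (sensor_array_3) = "temperature" (sensor_array_1) = temperature reading

Minimum in sensor_array_3: 22.2
Minimum in sensor_array_1: 17.0

Overall minimum: min(22.2, 17.0) = 17.0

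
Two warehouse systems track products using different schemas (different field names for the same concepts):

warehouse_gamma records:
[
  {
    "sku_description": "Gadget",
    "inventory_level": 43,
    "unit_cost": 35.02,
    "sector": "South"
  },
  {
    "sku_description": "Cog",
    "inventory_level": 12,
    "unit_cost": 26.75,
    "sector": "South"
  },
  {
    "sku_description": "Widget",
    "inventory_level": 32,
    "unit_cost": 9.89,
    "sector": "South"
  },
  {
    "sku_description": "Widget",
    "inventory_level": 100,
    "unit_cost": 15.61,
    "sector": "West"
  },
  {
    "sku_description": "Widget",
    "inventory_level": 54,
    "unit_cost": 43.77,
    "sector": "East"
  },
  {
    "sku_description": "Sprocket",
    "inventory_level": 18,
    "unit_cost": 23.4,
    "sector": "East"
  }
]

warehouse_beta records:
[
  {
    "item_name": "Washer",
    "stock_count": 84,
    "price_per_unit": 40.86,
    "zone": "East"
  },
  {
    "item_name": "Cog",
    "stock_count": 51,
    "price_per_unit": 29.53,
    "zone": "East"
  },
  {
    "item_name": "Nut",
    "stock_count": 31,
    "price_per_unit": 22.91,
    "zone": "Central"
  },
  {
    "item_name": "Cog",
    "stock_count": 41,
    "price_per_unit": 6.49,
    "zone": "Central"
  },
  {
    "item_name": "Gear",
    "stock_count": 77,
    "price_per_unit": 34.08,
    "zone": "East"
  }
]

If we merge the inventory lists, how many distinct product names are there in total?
7

Schema mapping: "sku_description" (warehouse_gamma) = "item_name" (warehouse_beta) = product name

Products in warehouse_gamma: ['Cog', 'Gadget', 'Sprocket', 'Widget']
Products in warehouse_beta: ['Cog', 'Gear', 'Nut', 'Washer']

Union (unique products): ['Cog', 'Gadget', 'Gear', 'Nut', 'Sprocket', 'Washer', 'Widget']
Count: 7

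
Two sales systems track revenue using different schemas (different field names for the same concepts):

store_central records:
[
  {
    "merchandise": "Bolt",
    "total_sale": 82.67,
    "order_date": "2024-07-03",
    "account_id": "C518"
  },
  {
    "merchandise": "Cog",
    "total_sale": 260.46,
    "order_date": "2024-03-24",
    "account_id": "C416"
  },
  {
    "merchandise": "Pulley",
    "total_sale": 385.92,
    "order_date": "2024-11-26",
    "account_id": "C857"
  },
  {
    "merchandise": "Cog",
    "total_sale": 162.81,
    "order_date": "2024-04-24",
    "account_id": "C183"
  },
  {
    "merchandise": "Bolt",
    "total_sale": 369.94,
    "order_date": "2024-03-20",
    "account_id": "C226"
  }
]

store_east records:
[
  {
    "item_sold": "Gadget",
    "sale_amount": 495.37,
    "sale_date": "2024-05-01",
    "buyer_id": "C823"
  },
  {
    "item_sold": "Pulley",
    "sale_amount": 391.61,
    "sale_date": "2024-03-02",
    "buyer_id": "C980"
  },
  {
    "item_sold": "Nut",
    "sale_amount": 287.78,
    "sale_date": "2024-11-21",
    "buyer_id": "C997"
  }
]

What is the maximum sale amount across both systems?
495.37

Reconcile: "total_sale" (store_central) = "sale_amount" (store_east) = sale amount

Maximum in store_central: 385.92
Maximum in store_east: 495.37

Overall maximum: max(385.92, 495.37) = 495.37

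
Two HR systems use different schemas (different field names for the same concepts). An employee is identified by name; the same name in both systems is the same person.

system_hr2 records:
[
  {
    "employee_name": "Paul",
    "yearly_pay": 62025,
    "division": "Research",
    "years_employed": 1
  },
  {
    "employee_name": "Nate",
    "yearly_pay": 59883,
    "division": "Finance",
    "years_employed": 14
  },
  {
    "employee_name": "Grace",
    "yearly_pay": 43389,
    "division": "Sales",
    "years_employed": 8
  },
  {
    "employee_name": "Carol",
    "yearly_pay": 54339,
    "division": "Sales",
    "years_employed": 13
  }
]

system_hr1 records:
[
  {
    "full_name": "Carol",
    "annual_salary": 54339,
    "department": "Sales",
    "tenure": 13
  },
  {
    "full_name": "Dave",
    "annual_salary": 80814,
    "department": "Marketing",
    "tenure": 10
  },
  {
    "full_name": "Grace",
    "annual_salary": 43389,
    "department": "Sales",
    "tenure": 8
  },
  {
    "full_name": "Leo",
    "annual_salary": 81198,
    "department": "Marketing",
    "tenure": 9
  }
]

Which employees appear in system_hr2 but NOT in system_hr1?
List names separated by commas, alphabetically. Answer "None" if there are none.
Nate, Paul

Schema mapping: "employee_name" (system_hr2) = "full_name" (system_hr1) = employee name

Names in system_hr2: ['Carol', 'Grace', 'Nate', 'Paul']
Names in system_hr1: ['Carol', 'Dave', 'Grace', 'Leo']

In system_hr2 but not system_hr1: ['Nate', 'Paul']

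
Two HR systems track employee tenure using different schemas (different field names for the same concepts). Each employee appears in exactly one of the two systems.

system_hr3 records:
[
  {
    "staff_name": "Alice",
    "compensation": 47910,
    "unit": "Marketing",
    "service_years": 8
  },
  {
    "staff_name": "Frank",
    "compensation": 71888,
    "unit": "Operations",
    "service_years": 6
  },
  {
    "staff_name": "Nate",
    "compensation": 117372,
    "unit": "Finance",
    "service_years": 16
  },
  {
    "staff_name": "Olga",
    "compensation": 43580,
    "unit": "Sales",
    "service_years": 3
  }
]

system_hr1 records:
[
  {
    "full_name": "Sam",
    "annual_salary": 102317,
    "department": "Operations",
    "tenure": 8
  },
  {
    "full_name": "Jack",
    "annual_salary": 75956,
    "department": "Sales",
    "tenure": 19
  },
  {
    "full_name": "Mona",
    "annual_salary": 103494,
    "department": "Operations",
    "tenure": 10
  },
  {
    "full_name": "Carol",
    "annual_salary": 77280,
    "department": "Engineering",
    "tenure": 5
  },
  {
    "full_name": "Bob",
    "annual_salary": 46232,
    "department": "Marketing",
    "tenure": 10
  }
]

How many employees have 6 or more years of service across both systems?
7

Reconcile schemas: "service_years" (system_hr3) = "tenure" (system_hr1) = years of service

From system_hr3: 3 employees with >= 6 years
From system_hr1: 4 employees with >= 6 years

Total: 3 + 4 = 7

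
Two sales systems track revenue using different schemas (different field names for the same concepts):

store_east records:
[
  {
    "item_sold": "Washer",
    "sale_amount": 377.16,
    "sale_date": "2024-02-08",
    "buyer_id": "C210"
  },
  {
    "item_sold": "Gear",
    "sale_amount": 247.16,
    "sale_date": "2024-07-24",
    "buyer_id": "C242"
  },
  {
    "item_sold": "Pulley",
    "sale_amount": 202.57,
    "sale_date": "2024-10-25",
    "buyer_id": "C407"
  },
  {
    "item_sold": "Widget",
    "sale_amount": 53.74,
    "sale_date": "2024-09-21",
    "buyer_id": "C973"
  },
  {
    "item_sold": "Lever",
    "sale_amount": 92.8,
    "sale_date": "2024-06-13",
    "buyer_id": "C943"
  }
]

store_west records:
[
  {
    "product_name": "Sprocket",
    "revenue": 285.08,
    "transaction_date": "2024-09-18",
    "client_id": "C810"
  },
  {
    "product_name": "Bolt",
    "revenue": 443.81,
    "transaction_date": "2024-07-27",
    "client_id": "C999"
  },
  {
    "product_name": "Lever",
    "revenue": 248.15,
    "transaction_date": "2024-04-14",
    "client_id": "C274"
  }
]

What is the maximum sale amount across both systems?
443.81

Reconcile: "sale_amount" (store_east) = "revenue" (store_west) = sale amount

Maximum in store_east: 377.16
Maximum in store_west: 443.81

Overall maximum: max(377.16, 443.81) = 443.81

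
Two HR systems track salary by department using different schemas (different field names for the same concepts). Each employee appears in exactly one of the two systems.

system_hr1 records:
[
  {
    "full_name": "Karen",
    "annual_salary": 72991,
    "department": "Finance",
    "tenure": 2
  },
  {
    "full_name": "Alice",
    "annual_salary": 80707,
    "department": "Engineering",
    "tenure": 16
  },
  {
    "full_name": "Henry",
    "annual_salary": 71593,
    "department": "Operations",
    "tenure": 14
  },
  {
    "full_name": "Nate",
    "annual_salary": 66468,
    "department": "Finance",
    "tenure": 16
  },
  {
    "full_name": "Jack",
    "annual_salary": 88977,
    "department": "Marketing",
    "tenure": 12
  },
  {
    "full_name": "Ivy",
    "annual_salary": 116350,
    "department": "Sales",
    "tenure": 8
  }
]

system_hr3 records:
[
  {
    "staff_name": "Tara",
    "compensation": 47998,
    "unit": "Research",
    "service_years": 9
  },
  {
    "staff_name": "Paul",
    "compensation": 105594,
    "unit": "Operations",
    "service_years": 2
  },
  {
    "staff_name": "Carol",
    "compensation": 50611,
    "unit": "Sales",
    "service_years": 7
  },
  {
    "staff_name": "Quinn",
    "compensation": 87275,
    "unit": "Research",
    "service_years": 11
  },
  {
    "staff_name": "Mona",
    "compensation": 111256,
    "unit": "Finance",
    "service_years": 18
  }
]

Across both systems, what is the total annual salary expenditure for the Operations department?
177187

Schema mappings:
- "department" (system_hr1) = "unit" (system_hr3) = department
- "annual_salary" (system_hr1) = "compensation" (system_hr3) = salary

Operations salaries from system_hr1: 71593
Operations salaries from system_hr3: 105594

Total: 71593 + 105594 = 177187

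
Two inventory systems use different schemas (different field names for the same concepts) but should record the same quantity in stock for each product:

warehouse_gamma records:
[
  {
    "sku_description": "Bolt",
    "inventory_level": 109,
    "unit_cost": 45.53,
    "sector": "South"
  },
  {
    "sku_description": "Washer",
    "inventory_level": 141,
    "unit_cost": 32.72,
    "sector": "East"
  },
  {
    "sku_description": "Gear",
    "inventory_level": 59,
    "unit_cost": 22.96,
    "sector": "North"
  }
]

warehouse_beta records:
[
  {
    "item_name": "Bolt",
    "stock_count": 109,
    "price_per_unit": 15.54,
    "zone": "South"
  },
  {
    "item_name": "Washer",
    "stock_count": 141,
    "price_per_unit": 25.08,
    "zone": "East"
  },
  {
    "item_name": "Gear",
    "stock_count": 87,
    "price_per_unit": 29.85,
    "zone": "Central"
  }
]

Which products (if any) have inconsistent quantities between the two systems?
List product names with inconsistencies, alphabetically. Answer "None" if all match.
Gear

Schema mappings:
- "sku_description" (warehouse_gamma) = "item_name" (warehouse_beta) = product name
- "inventory_level" (warehouse_gamma) = "stock_count" (warehouse_beta) = quantity

Comparison:
  Bolt: 109 vs 109 - MATCH
  Washer: 141 vs 141 - MATCH
  Gear: 59 vs 87 - MISMATCH

Products with inconsistencies: Gear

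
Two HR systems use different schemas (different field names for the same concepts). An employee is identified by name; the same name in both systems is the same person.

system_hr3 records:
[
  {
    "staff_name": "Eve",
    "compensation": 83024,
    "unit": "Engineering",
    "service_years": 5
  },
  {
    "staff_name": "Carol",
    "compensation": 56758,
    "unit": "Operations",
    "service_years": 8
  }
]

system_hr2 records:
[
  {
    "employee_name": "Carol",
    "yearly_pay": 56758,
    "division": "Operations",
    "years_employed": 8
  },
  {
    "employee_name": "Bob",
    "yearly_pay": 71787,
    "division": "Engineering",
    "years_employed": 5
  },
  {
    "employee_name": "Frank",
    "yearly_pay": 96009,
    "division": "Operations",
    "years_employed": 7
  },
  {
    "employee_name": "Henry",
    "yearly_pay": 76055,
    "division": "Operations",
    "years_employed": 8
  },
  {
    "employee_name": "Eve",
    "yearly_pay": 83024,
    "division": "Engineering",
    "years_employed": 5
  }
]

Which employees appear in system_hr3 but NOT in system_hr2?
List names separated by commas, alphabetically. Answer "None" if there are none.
None

Schema mapping: "staff_name" (system_hr3) = "employee_name" (system_hr2) = employee name

Names in system_hr3: ['Carol', 'Eve']
Names in system_hr2: ['Bob', 'Carol', 'Eve', 'Frank', 'Henry']

In system_hr3 but not system_hr2: None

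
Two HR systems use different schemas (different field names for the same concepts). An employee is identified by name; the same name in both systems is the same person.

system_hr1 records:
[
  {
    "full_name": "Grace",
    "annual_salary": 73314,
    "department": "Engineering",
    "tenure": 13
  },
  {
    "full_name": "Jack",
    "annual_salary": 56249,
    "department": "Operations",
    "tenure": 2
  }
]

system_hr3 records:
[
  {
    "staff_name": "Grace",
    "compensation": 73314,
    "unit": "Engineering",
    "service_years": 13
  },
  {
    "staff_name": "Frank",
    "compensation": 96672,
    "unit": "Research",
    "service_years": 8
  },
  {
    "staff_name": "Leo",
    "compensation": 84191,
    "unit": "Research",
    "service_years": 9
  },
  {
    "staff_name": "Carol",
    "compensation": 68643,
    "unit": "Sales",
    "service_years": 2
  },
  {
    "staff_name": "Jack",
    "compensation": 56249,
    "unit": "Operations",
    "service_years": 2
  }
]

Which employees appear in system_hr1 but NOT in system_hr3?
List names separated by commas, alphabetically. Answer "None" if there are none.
None

Schema mapping: "full_name" (system_hr1) = "staff_name" (system_hr3) = employee name

Names in system_hr1: ['Grace', 'Jack']
Names in system_hr3: ['Carol', 'Frank', 'Grace', 'Jack', 'Leo']

In system_hr1 but not system_hr3: None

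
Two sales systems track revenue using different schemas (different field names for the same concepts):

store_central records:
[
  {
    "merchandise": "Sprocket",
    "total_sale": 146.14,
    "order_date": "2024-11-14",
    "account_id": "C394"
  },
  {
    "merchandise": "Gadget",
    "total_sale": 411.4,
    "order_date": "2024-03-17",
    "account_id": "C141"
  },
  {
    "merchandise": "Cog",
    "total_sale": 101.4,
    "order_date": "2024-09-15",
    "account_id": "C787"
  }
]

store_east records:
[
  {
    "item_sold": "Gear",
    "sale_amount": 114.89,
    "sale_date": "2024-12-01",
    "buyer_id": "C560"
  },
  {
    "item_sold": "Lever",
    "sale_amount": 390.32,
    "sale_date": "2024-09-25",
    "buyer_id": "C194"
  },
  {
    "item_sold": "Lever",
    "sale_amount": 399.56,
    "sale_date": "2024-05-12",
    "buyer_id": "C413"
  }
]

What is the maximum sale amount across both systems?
411.4

Reconcile: "total_sale" (store_central) = "sale_amount" (store_east) = sale amount

Maximum in store_central: 411.4
Maximum in store_east: 399.56

Overall maximum: max(411.4, 399.56) = 411.4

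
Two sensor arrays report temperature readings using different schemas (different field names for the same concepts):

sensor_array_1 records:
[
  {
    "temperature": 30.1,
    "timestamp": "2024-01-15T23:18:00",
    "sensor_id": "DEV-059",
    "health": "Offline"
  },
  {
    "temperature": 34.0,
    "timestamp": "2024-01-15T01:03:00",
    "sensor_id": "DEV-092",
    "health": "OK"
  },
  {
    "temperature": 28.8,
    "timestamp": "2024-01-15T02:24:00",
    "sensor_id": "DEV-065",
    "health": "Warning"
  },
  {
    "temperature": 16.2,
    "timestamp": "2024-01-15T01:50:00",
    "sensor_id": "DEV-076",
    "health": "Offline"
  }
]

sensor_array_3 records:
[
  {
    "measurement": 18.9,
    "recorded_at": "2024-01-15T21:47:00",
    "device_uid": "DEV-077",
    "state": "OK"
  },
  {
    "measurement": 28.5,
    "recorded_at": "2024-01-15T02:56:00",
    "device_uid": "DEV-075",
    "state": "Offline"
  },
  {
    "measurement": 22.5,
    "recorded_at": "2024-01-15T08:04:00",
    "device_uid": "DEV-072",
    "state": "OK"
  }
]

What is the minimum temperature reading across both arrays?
16.2

Schema mapping: "temperature" (sensor_array_1) = "measurement" (sensor_array_3) = temperature reading

Minimum in sensor_array_1: 16.2
Minimum in sensor_array_3: 18.9

Overall minimum: min(16.2, 18.9) = 16.2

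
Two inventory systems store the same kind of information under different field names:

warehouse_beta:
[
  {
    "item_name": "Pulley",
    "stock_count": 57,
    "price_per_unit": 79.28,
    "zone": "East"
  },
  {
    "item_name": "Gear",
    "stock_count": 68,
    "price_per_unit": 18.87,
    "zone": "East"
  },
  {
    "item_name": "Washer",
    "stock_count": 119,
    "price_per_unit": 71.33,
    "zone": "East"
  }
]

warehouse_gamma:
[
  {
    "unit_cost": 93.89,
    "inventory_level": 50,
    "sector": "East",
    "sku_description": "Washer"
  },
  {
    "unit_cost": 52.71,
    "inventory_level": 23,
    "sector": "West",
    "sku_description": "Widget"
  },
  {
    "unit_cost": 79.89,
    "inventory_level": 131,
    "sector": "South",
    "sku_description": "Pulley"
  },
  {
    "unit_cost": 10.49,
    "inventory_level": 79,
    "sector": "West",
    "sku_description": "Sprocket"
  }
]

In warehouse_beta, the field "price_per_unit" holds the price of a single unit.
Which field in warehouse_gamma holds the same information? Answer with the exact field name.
unit_cost

In warehouse_beta, "price_per_unit" holds the price of a single unit.
The fields in warehouse_gamma are: "unit_cost", "inventory_level", "sector", "sku_description".
"unit_cost" is the match: the name refers to the same concept and its values are decimal currency amounts (e.g. 93.89, 52.71).
The other fields ("inventory_level", "sector", "sku_description") hold different kinds of data.

So "price_per_unit" in warehouse_beta corresponds to "unit_cost" in warehouse_gamma.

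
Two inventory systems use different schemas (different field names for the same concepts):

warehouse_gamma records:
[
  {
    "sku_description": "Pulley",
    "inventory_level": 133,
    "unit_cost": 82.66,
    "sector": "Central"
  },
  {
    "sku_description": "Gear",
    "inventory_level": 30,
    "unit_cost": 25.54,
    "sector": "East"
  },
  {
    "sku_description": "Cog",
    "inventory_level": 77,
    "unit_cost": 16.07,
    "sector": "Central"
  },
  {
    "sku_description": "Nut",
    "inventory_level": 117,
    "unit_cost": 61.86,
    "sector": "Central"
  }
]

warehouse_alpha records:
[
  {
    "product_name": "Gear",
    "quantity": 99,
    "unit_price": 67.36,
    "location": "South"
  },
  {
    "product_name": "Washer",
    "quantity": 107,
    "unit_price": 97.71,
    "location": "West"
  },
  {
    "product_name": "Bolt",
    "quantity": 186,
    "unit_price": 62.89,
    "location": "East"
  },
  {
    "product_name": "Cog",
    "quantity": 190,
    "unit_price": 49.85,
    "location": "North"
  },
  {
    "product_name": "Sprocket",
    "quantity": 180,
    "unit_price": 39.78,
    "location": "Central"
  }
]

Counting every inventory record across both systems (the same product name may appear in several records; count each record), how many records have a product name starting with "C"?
2

Schema mapping: "sku_description" (warehouse_gamma) = "product_name" (warehouse_alpha) = product name

Records with product name starting with "C" in warehouse_gamma: 1
Records with product name starting with "C" in warehouse_alpha: 1

Total: 1 + 1 = 2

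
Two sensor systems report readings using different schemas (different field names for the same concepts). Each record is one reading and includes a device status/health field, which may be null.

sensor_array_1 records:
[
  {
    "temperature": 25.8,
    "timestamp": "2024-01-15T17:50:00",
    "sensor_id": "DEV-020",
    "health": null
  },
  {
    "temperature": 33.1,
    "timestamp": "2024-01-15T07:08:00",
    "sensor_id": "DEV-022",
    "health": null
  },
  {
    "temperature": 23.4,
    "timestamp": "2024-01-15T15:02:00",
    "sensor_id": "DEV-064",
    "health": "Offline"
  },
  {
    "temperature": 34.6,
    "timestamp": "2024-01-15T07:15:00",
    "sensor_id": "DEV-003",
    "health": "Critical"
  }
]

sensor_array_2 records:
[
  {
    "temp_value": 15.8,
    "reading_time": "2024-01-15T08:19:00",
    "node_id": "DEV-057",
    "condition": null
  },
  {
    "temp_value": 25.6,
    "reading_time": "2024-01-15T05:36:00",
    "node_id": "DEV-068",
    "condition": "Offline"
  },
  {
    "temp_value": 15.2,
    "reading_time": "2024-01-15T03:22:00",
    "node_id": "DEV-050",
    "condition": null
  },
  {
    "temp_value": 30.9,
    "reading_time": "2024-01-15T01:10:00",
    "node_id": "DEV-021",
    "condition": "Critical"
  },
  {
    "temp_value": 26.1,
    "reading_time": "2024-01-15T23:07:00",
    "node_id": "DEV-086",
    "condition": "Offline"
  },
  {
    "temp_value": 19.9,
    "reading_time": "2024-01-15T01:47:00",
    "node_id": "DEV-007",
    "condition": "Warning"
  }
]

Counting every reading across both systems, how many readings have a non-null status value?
6

Schema mapping: "health" (sensor_array_1) = "condition" (sensor_array_2) = status

Non-null in sensor_array_1: 2
Non-null in sensor_array_2: 4

Total non-null: 2 + 4 = 6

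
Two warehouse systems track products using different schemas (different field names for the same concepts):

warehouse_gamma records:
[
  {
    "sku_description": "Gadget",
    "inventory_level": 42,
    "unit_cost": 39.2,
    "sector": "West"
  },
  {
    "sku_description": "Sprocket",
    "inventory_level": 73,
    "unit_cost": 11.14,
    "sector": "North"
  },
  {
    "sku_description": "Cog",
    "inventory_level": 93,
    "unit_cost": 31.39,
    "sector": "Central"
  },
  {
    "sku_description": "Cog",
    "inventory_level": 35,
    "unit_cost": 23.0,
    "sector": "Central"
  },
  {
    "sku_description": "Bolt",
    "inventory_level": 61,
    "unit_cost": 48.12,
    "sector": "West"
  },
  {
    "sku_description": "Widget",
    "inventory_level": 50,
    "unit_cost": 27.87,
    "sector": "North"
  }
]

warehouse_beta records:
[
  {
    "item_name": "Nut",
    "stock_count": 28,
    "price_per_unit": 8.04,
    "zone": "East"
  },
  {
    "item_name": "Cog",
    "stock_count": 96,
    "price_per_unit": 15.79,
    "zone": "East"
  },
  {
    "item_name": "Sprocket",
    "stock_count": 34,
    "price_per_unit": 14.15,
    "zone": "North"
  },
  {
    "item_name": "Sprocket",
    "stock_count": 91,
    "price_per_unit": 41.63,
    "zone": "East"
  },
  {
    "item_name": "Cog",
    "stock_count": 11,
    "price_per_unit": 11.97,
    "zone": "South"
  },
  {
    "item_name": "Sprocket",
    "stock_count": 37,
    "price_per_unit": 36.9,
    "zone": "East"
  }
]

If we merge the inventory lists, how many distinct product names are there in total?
6

Schema mapping: "sku_description" (warehouse_gamma) = "item_name" (warehouse_beta) = product name

Products in warehouse_gamma: ['Bolt', 'Cog', 'Gadget', 'Sprocket', 'Widget']
Products in warehouse_beta: ['Cog', 'Nut', 'Sprocket']

Union (unique products): ['Bolt', 'Cog', 'Gadget', 'Nut', 'Sprocket', 'Widget']
Count: 6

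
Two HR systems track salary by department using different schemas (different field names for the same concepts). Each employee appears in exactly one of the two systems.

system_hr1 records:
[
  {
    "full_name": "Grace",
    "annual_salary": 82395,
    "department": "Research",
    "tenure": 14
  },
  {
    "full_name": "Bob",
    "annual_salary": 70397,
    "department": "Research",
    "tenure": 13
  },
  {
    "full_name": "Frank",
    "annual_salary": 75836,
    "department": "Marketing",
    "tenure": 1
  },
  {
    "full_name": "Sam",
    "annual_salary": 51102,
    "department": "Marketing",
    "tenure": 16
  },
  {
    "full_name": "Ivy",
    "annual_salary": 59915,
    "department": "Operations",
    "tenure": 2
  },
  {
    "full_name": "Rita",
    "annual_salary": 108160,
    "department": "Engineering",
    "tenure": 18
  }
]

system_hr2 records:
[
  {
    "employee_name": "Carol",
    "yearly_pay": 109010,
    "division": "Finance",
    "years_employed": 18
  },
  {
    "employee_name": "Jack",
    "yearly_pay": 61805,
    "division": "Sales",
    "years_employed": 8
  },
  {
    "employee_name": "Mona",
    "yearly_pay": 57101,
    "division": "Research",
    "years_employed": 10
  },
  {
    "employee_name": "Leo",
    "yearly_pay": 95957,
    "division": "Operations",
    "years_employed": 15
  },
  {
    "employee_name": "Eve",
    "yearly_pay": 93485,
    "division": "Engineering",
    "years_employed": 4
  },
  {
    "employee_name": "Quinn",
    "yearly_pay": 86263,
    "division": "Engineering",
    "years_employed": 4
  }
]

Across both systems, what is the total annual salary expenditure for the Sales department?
61805

Schema mappings:
- "department" (system_hr1) = "division" (system_hr2) = department
- "annual_salary" (system_hr1) = "yearly_pay" (system_hr2) = salary

Sales salaries from system_hr1: 0
Sales salaries from system_hr2: 61805

Total: 0 + 61805 = 61805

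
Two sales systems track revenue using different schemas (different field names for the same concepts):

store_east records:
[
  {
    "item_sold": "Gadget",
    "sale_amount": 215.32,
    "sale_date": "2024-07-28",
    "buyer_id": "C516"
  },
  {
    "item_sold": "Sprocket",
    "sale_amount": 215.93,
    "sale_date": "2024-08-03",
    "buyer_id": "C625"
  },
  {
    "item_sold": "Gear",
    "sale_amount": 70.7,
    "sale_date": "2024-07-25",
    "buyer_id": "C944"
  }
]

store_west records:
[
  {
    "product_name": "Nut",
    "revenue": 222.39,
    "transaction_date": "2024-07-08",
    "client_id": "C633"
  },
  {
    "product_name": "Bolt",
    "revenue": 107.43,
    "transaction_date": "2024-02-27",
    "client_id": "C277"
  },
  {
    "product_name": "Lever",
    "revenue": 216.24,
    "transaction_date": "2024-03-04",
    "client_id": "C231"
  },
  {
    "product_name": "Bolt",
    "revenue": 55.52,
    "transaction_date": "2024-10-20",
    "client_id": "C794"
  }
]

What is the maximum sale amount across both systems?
222.39

Reconcile: "sale_amount" (store_east) = "revenue" (store_west) = sale amount

Maximum in store_east: 215.93
Maximum in store_west: 222.39

Overall maximum: max(215.93, 222.39) = 222.39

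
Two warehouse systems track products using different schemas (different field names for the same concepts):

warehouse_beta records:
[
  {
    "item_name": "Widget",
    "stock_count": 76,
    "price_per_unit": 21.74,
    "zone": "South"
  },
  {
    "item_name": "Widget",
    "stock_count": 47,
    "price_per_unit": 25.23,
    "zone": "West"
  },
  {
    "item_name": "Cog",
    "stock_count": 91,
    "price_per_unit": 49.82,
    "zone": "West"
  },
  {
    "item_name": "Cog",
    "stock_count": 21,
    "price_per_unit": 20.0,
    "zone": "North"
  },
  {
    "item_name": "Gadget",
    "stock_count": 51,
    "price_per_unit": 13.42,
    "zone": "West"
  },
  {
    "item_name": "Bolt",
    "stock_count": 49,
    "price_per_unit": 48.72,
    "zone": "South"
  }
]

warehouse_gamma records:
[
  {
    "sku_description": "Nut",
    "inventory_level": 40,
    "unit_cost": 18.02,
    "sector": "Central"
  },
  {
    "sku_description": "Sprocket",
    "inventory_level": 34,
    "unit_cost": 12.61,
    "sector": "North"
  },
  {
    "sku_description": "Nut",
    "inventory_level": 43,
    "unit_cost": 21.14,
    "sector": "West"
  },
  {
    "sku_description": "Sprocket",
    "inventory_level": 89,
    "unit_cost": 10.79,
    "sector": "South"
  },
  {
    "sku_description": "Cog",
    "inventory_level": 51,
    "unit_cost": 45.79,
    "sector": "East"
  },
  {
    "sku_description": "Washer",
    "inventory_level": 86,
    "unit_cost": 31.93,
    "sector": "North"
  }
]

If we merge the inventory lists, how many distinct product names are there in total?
7

Schema mapping: "item_name" (warehouse_beta) = "sku_description" (warehouse_gamma) = product name

Products in warehouse_beta: ['Bolt', 'Cog', 'Gadget', 'Widget']
Products in warehouse_gamma: ['Cog', 'Nut', 'Sprocket', 'Washer']

Union (unique products): ['Bolt', 'Cog', 'Gadget', 'Nut', 'Sprocket', 'Washer', 'Widget']
Count: 7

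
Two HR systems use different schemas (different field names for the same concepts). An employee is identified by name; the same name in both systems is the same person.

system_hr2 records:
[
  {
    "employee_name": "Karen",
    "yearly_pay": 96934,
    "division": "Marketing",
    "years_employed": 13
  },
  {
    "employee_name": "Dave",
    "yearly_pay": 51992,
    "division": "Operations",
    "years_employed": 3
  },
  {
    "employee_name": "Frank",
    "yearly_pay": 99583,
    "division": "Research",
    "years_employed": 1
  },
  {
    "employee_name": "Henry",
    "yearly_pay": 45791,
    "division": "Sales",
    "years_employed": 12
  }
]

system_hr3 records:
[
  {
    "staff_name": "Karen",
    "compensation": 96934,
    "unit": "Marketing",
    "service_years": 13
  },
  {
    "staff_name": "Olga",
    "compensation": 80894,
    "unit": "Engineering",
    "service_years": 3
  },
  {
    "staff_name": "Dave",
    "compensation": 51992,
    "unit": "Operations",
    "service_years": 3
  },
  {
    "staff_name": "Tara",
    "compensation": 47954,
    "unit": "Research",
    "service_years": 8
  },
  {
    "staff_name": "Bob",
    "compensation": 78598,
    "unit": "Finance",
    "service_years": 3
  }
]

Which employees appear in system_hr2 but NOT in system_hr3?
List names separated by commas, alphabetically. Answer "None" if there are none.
Frank, Henry

Schema mapping: "employee_name" (system_hr2) = "staff_name" (system_hr3) = employee name

Names in system_hr2: ['Dave', 'Frank', 'Henry', 'Karen']
Names in system_hr3: ['Bob', 'Dave', 'Karen', 'Olga', 'Tara']

In system_hr2 but not system_hr3: ['Frank', 'Henry']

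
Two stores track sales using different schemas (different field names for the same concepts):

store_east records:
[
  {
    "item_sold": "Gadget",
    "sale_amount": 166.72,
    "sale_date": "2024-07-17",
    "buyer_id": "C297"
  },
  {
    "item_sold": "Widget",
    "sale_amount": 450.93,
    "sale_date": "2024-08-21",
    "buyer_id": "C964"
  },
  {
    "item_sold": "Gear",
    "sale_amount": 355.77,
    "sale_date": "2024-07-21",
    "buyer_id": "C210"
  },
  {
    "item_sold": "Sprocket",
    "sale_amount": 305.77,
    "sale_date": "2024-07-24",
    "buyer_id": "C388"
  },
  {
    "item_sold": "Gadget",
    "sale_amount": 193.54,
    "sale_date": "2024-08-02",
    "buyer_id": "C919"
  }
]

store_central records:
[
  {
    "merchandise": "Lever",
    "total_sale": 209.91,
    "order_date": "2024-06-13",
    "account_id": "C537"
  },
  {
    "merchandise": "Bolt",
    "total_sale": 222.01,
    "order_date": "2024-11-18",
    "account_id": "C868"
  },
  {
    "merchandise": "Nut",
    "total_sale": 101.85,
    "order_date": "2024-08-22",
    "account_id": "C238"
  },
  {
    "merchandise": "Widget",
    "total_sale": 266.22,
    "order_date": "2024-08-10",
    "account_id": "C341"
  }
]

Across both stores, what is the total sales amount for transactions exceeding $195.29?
1810.61

Schema mapping: "sale_amount" (store_east) = "total_sale" (store_central) = sale amount

Sum of sales > $195.29 in store_east: 1112.47
Sum of sales > $195.29 in store_central: 698.14

Total: 1112.47 + 698.14 = 1810.61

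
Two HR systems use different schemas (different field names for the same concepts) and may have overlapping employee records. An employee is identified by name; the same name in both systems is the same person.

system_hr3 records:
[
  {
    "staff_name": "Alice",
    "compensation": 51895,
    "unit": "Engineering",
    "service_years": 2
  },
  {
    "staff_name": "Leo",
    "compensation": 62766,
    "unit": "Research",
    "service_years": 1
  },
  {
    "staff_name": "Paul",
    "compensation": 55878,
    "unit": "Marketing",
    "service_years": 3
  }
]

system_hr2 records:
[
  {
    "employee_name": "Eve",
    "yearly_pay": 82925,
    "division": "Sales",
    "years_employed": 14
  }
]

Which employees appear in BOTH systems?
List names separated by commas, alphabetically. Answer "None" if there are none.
None

Schema mapping: "staff_name" (system_hr3) = "employee_name" (system_hr2) = employee name

Names in system_hr3: ['Alice', 'Leo', 'Paul']
Names in system_hr2: ['Eve']

Intersection: None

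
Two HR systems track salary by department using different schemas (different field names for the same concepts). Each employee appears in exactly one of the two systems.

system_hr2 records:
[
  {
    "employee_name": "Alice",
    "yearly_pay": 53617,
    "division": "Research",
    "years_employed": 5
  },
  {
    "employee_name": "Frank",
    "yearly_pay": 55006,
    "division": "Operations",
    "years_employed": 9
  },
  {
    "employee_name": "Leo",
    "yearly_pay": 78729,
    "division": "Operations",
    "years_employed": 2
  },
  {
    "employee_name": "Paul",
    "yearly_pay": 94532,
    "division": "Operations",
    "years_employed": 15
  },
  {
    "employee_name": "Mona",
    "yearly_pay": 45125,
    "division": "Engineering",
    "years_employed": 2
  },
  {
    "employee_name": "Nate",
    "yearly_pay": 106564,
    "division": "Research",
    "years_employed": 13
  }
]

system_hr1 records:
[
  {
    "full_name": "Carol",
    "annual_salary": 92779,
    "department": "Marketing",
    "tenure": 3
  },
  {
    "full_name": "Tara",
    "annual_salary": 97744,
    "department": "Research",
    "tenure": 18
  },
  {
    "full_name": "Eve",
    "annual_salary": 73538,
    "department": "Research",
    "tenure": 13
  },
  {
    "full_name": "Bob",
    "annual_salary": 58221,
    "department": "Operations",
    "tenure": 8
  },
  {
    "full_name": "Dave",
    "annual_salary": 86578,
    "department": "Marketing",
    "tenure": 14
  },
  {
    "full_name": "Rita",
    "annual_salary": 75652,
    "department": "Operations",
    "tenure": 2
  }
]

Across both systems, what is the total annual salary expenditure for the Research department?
331463

Schema mappings:
- "division" (system_hr2) = "department" (system_hr1) = department
- "yearly_pay" (system_hr2) = "annual_salary" (system_hr1) = salary

Research salaries from system_hr2: 160181
Research salaries from system_hr1: 171282

Total: 160181 + 171282 = 331463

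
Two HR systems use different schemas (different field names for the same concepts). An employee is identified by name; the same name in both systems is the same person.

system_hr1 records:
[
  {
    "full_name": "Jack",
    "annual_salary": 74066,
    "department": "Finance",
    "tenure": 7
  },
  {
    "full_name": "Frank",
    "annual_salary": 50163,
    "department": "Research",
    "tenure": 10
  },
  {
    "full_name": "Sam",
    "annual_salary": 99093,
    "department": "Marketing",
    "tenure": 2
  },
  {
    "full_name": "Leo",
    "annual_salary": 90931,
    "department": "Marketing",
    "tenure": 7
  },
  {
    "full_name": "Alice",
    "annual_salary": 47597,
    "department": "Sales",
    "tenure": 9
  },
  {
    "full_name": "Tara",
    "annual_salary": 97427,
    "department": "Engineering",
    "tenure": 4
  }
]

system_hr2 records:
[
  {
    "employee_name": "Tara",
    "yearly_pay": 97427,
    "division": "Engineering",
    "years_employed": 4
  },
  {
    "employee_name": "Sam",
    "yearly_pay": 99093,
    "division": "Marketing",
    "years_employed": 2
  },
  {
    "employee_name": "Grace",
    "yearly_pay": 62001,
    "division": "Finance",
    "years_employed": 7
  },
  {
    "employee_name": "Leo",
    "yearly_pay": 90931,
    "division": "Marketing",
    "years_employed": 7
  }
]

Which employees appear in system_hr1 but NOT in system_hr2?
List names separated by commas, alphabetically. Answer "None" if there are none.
Alice, Frank, Jack

Schema mapping: "full_name" (system_hr1) = "employee_name" (system_hr2) = employee name

Names in system_hr1: ['Alice', 'Frank', 'Jack', 'Leo', 'Sam', 'Tara']
Names in system_hr2: ['Grace', 'Leo', 'Sam', 'Tara']

In system_hr1 but not system_hr2: ['Alice', 'Frank', 'Jack']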